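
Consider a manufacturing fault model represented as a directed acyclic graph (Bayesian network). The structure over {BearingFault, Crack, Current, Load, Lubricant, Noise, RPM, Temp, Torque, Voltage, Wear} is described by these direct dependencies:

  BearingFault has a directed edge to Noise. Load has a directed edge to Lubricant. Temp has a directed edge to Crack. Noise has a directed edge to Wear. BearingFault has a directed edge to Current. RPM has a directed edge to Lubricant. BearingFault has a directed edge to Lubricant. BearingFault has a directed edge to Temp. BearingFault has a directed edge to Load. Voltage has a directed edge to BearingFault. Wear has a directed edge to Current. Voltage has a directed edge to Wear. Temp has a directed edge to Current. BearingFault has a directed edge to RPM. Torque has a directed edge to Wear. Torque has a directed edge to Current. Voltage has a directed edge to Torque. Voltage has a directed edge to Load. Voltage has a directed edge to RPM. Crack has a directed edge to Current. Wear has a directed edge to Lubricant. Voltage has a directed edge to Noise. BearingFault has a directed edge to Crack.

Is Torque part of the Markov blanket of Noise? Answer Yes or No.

Torque is a co-parent of Noise: both are parents of Wear.
So Torque ∈ MB(Noise).

Yes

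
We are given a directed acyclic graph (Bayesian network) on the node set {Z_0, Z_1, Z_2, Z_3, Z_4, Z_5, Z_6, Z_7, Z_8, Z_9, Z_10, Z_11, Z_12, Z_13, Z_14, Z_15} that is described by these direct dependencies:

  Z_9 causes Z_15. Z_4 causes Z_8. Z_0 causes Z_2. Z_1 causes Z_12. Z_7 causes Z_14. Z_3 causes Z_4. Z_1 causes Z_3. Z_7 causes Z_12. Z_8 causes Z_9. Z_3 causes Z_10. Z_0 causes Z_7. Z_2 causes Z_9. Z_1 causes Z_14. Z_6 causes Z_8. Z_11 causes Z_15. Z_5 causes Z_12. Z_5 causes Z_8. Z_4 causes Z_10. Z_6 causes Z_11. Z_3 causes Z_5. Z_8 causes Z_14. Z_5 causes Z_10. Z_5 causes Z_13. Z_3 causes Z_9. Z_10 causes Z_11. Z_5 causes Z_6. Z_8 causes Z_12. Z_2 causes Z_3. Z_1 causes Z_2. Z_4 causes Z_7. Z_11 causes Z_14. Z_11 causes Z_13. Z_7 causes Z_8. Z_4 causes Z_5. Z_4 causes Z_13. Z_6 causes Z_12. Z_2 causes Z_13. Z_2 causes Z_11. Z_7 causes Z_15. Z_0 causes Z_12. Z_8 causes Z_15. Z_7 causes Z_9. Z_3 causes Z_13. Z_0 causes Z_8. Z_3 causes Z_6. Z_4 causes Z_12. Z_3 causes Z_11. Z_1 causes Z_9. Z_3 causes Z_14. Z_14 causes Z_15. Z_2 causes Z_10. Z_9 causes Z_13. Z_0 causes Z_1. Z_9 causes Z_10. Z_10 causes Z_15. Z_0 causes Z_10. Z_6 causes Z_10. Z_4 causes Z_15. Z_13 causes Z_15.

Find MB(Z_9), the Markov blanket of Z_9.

Recall MB(v) = parents ∪ children ∪ spouses, where spouses are the other parents of v's children.
Pa(Z_9) = {Z_1, Z_2, Z_3, Z_7, Z_8}.
Ch(Z_9) = {Z_10, Z_13, Z_15}.
For each child, the remaining parents (spouses of Z_9):
  parents(Z_10) \ {Z_9} = {Z_0, Z_2, Z_3, Z_4, Z_5, Z_6}.
  parents(Z_13) \ {Z_9} = {Z_2, Z_3, Z_4, Z_5, Z_11}.
  Z_15's other parents are Z_4, Z_7, Z_8, Z_10, Z_11, Z_13, Z_14.
So the Markov blanket of Z_9 is {Z_0, Z_1, Z_2, Z_3, Z_4, Z_5, Z_6, Z_7, Z_8, Z_10, Z_11, Z_13, Z_14, Z_15}.

{Z_0, Z_1, Z_2, Z_3, Z_4, Z_5, Z_6, Z_7, Z_8, Z_10, Z_11, Z_13, Z_14, Z_15}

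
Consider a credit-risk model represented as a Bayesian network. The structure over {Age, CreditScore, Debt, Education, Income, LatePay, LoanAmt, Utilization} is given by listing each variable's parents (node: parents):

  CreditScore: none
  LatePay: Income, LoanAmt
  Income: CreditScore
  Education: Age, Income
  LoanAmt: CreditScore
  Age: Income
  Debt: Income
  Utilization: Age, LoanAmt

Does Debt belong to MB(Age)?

No

Recall MB(v) = parents ∪ children ∪ spouses, where spouses are the other parents of v's children.
Age's parents: Income.
Age's children: Education, Utilization.
Co-parents of Age (other parents of its children):
  Education's other parent is Income.
  parents(Utilization) \ {Age} = {LoanAmt}.
MB(Age) = {Education, Income, LoanAmt, Utilization}; Debt is not in this set.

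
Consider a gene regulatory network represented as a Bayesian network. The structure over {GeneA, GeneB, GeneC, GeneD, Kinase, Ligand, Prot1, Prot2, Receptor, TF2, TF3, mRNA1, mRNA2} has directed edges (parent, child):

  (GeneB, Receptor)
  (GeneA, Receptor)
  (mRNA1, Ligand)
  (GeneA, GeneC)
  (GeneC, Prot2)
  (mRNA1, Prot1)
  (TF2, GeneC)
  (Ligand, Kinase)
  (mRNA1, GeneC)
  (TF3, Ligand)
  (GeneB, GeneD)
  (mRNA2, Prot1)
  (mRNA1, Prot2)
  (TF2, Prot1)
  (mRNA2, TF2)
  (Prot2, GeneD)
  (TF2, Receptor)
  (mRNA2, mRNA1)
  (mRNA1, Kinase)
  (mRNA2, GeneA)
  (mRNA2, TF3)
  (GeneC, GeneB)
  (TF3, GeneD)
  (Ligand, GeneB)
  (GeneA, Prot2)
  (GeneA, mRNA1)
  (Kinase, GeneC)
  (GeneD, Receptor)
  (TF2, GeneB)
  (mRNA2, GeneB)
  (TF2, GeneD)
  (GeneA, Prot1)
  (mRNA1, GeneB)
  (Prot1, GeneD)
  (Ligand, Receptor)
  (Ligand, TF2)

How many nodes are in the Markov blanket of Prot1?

Prot1's children: GeneD.
Pa(Prot1) = {GeneA, TF2, mRNA1, mRNA2}.
Parents of each child, excluding Prot1:
  GeneD's other parents are GeneB, Prot2, TF2, TF3.
MB(Prot1) = {GeneA, GeneB, GeneD, Prot2, TF2, TF3, mRNA1, mRNA2}, which has 8 nodes.

8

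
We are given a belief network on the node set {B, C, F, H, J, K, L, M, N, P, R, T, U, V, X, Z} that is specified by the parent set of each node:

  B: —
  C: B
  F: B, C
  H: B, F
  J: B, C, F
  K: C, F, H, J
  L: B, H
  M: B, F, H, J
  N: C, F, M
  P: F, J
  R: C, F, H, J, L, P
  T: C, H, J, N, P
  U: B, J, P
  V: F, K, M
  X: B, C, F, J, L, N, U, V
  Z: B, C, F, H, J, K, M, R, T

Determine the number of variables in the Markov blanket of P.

Recall MB(v) = parents ∪ children ∪ spouses, where spouses are the other parents of v's children.
P has parents F, J.
P's children: R, T, U.
Other parents of P's children:
  R: C, F, H, J, L
  T: C, H, J, N
  U: B, J
MB(P) = {B, C, F, H, J, L, N, R, T, U}, which has 10 nodes.

10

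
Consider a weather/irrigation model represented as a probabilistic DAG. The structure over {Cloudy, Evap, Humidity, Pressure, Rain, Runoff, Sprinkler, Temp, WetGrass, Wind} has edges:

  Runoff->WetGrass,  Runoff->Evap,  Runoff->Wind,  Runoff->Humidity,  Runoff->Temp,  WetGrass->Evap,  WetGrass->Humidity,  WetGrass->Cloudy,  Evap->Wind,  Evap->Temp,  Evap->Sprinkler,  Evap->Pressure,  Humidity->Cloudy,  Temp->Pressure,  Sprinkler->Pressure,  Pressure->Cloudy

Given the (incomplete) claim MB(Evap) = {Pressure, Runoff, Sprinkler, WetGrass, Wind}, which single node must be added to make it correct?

Pa(Evap) = {Runoff, WetGrass}.
Evap has children Pressure, Sprinkler, Temp, Wind.
Parents of each child, excluding Evap:
  Wind's other parent is Runoff.
  parents(Temp) \ {Evap} = {Runoff}.
  Sprinkler: no additional parents.
  parents(Pressure) \ {Evap} = {Sprinkler, Temp}.
MB(Evap) = {Pressure, Runoff, Sprinkler, Temp, WetGrass, Wind}.
Comparing with the claimed set, Temp is missing.

Temp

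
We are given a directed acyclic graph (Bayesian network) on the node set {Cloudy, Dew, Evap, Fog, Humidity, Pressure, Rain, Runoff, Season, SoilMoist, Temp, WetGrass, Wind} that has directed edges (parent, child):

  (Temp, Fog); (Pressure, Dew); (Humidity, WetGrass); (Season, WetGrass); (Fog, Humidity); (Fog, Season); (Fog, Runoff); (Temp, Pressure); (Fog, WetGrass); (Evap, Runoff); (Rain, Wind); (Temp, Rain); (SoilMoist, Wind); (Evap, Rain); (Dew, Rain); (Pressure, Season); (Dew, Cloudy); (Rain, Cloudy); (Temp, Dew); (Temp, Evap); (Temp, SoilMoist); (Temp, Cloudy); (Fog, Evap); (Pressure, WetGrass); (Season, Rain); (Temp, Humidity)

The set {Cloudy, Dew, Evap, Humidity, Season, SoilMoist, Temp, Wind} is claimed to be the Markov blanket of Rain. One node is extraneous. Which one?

Rain's children: Cloudy, Wind.
Pa(Rain) = {Dew, Evap, Season, Temp}.
Co-parents of Rain (other parents of its children):
  Cloudy: Dew, Temp
  Wind: SoilMoist
MB(Rain) = {Cloudy, Dew, Evap, Season, SoilMoist, Temp, Wind}.
Humidity is neither a parent, child, nor co-parent of Rain, so it does not belong.

Humidity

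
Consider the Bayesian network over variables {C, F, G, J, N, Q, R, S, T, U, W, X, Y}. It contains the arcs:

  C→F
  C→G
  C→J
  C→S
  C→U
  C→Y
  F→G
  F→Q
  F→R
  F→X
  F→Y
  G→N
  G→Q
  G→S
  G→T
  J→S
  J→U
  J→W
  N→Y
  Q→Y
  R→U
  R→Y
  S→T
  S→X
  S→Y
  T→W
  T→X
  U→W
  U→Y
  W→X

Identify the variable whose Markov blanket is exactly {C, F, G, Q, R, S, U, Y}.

The target node must have every member of {C, F, G, Q, R, S, U, Y} as a parent, child, or co-parent, and no others.
Parents of N: G; children: Y; co-parents: C, F, Q, R, S, U.
These exactly cover the given set, so the node is N.

N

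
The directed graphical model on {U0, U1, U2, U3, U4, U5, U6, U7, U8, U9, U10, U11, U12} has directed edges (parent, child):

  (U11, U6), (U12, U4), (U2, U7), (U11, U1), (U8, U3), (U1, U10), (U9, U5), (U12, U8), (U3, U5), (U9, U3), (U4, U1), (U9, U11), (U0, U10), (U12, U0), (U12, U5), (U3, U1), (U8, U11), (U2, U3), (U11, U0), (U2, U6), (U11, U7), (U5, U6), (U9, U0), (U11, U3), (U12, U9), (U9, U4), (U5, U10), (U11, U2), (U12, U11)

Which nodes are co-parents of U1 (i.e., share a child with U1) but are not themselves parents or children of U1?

Children of U1: U10.
  parents(U10) \ {U1} = {U0, U5}.
Excluding nodes already adjacent to U1 (U3, U4, U10, U11), the co-parent-only contribution is {U0, U5}.

{U0, U5}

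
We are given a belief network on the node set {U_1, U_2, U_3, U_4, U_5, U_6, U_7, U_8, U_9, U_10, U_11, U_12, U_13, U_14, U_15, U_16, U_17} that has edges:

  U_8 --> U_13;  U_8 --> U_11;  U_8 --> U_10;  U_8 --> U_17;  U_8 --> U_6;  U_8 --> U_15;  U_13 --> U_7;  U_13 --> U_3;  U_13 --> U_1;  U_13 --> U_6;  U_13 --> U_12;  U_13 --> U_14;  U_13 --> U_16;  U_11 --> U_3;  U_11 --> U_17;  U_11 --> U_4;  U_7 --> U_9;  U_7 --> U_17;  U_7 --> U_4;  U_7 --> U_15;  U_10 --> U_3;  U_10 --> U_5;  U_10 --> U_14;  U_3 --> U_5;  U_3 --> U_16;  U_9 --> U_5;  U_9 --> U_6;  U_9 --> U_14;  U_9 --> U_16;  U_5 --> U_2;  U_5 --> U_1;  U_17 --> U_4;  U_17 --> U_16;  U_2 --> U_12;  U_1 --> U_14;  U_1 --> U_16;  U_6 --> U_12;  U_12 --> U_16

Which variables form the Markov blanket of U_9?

Pa(U_9) = {U_7}.
U_9 has children U_5, U_6, U_14, U_16.
Other parents of U_9's children:
  U_5 also has parents U_3, U_10.
  U_6 also has parents U_8, U_13.
  U_14 also has parents U_1, U_10, U_13.
  parents(U_16) \ {U_9} = {U_1, U_3, U_12, U_13, U_17}.
Taking the union gives {U_1, U_3, U_5, U_6, U_7, U_8, U_10, U_12, U_13, U_14, U_16, U_17}.

{U_1, U_3, U_5, U_6, U_7, U_8, U_10, U_12, U_13, U_14, U_16, U_17}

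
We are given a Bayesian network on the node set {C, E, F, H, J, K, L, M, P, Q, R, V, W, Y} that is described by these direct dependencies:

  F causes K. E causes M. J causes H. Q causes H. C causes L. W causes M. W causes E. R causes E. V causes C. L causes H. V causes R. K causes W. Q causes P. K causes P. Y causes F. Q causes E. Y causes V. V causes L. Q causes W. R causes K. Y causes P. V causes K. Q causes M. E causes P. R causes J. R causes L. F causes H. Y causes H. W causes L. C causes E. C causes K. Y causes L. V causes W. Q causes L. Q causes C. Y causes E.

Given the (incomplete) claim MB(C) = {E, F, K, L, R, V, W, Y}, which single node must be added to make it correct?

A node's Markov blanket = Pa ∪ Ch ∪ (parents of Ch other than the node itself).
C's children: E, K, L.
C's parents: Q, V.
Parents of each child, excluding C:
  parents(K) \ {C} = {F, R, V}.
  L also has parents Q, R, V, W, Y.
  E also has parents Q, R, W, Y.
MB(C) = {E, F, K, L, Q, R, V, W, Y}.
Comparing with the claimed set, Q is missing.

Q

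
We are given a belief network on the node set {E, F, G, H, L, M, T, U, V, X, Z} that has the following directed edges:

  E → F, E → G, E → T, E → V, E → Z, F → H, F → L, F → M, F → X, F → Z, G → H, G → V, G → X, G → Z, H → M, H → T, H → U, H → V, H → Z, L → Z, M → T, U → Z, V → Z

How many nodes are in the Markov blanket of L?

By definition, MB(L) is built from L's parents, L's children, and the co-parents of L.
Parents of L: F.
L has child Z.
Parents of each child, excluding L:
  Z also has parents E, F, G, H, U, V.
MB(L) = {E, F, G, H, U, V, Z}, which has 7 nodes.

7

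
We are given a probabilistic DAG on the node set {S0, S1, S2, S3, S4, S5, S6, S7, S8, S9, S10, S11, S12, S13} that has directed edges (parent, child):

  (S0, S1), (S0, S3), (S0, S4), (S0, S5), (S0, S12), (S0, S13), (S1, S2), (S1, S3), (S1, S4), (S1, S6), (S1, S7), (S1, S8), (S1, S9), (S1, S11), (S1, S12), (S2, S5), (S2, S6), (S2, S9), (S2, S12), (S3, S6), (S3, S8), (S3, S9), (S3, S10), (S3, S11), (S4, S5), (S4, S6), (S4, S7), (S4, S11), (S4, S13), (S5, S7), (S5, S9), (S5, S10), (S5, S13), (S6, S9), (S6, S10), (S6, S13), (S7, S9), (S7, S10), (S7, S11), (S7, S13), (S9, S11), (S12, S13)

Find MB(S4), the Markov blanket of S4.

A node's Markov blanket = Pa ∪ Ch ∪ (parents of Ch other than the node itself).
S4 has parents S0, S1.
S4 has children S5, S6, S7, S11, S13.
For each child, the remaining parents (spouses of S4):
  S5's other parents are S0, S2.
  S6 also has parents S1, S2, S3.
  S7's other parents are S1, S5.
  S11 also has parents S1, S3, S7, S9.
  parents(S13) \ {S4} = {S0, S5, S6, S7, S12}.
Taking the union gives {S0, S1, S2, S3, S5, S6, S7, S9, S11, S12, S13}.

{S0, S1, S2, S3, S5, S6, S7, S9, S11, S12, S13}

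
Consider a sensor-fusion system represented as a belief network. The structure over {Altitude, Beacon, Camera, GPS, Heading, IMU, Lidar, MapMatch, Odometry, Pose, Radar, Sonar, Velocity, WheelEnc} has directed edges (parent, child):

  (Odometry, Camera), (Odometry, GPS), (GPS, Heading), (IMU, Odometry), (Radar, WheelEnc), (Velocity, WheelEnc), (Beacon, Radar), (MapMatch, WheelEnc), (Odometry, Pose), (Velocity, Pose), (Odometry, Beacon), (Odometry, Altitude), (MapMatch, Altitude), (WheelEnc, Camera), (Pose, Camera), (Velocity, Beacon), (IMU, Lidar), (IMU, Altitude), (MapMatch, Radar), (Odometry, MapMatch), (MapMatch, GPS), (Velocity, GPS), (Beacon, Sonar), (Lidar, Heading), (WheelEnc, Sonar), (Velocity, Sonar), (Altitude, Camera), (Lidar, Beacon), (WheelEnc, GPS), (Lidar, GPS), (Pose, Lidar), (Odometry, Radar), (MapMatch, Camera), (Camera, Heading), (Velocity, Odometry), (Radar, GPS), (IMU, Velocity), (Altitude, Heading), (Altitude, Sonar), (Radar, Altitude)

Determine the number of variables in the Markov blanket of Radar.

The Markov blanket of a node is its parents, its children, and the other parents of its children.
Radar's parents: Beacon, MapMatch, Odometry.
Ch(Radar) = {Altitude, GPS, WheelEnc}.
Other parents of Radar's children:
  Altitude also has parents IMU, MapMatch, Odometry.
  WheelEnc's other parents are MapMatch, Velocity.
  parents(GPS) \ {Radar} = {Lidar, MapMatch, Odometry, Velocity, WheelEnc}.
MB(Radar) = {Altitude, Beacon, GPS, IMU, Lidar, MapMatch, Odometry, Velocity, WheelEnc}, which has 9 nodes.

9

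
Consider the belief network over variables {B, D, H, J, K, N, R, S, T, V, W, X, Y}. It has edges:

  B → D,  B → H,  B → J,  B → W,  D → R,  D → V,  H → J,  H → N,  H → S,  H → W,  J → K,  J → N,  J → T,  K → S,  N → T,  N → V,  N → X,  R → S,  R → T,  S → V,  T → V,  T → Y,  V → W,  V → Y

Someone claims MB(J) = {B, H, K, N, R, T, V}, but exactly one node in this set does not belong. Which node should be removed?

V

By definition, MB(J) is built from J's parents, J's children, and the co-parents of J.
Pa(J) = {B, H}.
Children of J: K, N, T.
For each child, the remaining parents (spouses of J):
  K: no additional parents.
  N's other parent is H.
  parents(T) \ {J} = {N, R}.
MB(J) = {B, H, K, N, R, T}.
V is neither a parent, child, nor co-parent of J, so it does not belong.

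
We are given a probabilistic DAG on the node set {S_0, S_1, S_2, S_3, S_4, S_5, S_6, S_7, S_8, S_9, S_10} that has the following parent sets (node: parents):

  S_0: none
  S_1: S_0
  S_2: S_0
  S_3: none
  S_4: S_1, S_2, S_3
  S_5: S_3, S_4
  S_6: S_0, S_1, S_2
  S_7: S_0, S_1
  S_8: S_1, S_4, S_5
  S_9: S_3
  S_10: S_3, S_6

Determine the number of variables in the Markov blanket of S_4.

S_4 has parents S_1, S_2, S_3.
Children of S_4: S_5, S_8.
Co-parents of S_4 (other parents of its children):
  parents(S_5) \ {S_4} = {S_3}.
  parents(S_8) \ {S_4} = {S_1, S_5}.
MB(S_4) = {S_1, S_2, S_3, S_5, S_8}, which has 5 nodes.

5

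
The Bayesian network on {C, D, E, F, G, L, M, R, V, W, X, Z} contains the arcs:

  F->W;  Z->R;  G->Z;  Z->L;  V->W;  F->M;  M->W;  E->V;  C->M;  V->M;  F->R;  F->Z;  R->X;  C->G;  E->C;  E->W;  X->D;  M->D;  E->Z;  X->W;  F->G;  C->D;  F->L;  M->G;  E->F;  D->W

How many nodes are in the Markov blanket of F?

11

F's children: G, L, M, R, W, Z.
F has parent E.
For each child, the remaining parents (spouses of F):
  M's other parents are C, V.
  G also has parents C, M.
  parents(Z) \ {F} = {E, G}.
  parents(R) \ {F} = {Z}.
  parents(L) \ {F} = {Z}.
  W's other parents are D, E, M, V, X.
MB(F) = {C, D, E, G, L, M, R, V, W, X, Z}, which has 11 nodes.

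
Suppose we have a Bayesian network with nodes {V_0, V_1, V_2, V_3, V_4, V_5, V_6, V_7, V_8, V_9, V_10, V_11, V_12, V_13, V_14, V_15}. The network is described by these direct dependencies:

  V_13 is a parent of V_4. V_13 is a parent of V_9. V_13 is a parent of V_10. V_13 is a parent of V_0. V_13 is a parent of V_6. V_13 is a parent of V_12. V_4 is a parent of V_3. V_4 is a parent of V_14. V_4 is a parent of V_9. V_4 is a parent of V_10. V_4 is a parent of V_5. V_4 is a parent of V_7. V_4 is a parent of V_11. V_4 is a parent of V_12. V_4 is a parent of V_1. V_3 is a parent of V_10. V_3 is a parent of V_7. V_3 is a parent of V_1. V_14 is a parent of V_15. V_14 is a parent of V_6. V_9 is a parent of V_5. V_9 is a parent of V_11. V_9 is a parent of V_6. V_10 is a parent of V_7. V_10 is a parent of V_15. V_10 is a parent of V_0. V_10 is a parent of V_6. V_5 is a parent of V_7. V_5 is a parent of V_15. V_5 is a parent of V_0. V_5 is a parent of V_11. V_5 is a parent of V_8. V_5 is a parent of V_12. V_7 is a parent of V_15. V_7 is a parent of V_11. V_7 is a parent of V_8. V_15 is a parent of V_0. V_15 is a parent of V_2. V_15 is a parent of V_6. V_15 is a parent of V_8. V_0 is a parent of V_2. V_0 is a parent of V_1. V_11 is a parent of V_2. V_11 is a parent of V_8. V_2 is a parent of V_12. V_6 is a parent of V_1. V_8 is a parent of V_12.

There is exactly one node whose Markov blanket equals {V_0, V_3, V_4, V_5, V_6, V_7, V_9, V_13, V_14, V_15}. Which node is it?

V_10

The target node must have every member of {V_0, V_3, V_4, V_5, V_6, V_7, V_9, V_13, V_14, V_15} as a parent, child, or co-parent, and no others.
Parents of V_10: V_3, V_4, V_13; children: V_0, V_6, V_7, V_15; co-parents: V_3, V_4, V_5, V_7, V_9, V_13, V_14, V_15.
These exactly cover the given set, so the node is V_10.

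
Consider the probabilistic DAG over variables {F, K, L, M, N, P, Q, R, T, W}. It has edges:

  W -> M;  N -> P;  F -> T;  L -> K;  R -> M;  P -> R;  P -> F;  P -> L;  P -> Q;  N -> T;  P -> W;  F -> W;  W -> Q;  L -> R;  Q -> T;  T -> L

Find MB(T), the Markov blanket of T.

{F, L, N, P, Q}

Recall MB(v) = parents ∪ children ∪ spouses, where spouses are the other parents of v's children.
T has child L.
Pa(T) = {F, N, Q}.
Other parents of T's children:
  L's other parent is P.
MB(T) = {F, L, N, P, Q}.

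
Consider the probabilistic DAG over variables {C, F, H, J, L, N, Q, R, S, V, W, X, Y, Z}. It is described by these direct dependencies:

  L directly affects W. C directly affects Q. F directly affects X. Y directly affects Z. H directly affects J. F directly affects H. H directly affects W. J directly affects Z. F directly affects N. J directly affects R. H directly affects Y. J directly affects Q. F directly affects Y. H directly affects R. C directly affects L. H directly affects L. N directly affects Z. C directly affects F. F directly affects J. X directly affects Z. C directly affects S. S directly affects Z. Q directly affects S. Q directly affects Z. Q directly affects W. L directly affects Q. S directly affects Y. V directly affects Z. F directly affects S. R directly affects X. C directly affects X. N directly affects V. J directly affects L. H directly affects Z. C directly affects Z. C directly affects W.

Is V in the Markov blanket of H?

V is a co-parent of H: both are parents of Z.
So V ∈ MB(H).

Yes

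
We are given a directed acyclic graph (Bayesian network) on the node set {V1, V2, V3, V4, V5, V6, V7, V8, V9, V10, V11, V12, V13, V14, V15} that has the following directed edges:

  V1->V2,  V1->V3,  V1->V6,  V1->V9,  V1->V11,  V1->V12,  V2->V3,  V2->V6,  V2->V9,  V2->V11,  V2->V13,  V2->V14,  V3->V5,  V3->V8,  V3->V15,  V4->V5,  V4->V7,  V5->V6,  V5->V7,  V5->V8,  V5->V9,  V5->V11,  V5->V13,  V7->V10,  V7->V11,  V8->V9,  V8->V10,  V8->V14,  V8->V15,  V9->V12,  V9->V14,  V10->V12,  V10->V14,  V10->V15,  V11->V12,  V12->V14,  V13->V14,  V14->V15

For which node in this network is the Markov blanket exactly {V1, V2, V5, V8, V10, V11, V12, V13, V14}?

V9

The target node must have every member of {V1, V2, V5, V8, V10, V11, V12, V13, V14} as a parent, child, or co-parent, and no others.
Parents of V9: V1, V2, V5, V8; children: V12, V14; co-parents: V1, V2, V8, V10, V11, V12, V13.
These exactly cover the given set, so the node is V9.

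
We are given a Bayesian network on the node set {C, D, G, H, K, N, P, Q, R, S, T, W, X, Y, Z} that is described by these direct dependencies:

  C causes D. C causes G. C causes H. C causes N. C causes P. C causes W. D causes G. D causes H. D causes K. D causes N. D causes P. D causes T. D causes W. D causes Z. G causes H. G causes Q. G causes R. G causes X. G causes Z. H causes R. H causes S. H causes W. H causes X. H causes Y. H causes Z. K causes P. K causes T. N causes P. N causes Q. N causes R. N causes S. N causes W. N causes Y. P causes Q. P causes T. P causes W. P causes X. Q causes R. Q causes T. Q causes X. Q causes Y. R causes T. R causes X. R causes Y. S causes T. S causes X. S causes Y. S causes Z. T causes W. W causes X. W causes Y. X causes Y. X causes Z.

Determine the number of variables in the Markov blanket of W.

Pa(W) = {C, D, H, N, P, T}.
W's children: X, Y.
Other parents of W's children:
  X: G, H, P, Q, R, S
  Y: H, N, Q, R, S, X
MB(W) = {C, D, G, H, N, P, Q, R, S, T, X, Y}, which has 12 nodes.

12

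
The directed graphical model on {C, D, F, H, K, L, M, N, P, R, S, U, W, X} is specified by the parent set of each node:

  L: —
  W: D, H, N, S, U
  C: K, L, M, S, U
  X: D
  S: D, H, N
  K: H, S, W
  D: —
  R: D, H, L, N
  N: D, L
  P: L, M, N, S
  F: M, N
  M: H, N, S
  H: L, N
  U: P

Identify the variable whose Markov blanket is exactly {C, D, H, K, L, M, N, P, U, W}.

The target node must have every member of {C, D, H, K, L, M, N, P, U, W} as a parent, child, or co-parent, and no others.
Parents of S: D, H, N; children: C, K, M, P, W; co-parents: D, H, K, L, M, N, U, W.
These exactly cover the given set, so the node is S.

S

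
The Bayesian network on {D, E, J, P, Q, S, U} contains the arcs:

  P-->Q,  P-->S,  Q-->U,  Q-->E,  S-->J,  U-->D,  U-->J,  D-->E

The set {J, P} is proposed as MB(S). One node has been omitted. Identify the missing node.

S's parents: P.
S has child J.
For each child, the remaining parents (spouses of S):
  J's other parent is U.
MB(S) = {J, P, U}.
Comparing with the claimed set, U is missing.

U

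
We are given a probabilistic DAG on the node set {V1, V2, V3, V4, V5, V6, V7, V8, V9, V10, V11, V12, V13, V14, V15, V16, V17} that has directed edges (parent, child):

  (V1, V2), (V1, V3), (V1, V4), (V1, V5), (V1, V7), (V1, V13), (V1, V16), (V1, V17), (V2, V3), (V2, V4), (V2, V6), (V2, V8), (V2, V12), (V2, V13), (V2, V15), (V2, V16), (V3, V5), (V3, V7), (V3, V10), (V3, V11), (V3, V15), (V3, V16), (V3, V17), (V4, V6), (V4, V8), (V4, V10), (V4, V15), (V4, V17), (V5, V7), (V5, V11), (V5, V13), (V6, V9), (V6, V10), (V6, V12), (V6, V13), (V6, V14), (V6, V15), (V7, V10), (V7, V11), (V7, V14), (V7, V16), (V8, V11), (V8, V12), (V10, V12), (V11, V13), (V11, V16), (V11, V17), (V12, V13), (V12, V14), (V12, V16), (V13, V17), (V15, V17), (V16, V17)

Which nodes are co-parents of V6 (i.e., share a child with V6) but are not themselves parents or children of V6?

{V1, V3, V5, V7, V8, V11}

Children of V6: V9, V10, V12, V13, V14, V15.
  V9: no additional parents.
  V10 also has parents V3, V4, V7.
  parents(V12) \ {V6} = {V2, V8, V10}.
  V13's other parents are V1, V2, V5, V11, V12.
  V14 also has parents V7, V12.
  V15 also has parents V2, V3, V4.
Excluding nodes already adjacent to V6 (V2, V4, V9, V10, V12, V13, V14, V15), the co-parent-only contribution is {V1, V3, V5, V7, V8, V11}.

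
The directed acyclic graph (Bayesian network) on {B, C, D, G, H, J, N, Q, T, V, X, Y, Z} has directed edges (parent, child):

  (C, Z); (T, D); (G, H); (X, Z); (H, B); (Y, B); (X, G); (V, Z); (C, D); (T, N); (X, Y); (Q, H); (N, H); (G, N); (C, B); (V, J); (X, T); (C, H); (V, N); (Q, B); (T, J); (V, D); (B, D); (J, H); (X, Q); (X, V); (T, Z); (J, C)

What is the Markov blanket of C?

{B, D, G, H, J, N, Q, T, V, X, Y, Z}

Recall MB(v) = parents ∪ children ∪ spouses, where spouses are the other parents of v's children.
Parents of C: J.
Children of C: B, D, H, Z.
Other parents of C's children:
  parents(H) \ {C} = {G, J, N, Q}.
  parents(B) \ {C} = {H, Q, Y}.
  parents(Z) \ {C} = {T, V, X}.
  D also has parents B, T, V.
Taking the union gives {B, D, G, H, J, N, Q, T, V, X, Y, Z}.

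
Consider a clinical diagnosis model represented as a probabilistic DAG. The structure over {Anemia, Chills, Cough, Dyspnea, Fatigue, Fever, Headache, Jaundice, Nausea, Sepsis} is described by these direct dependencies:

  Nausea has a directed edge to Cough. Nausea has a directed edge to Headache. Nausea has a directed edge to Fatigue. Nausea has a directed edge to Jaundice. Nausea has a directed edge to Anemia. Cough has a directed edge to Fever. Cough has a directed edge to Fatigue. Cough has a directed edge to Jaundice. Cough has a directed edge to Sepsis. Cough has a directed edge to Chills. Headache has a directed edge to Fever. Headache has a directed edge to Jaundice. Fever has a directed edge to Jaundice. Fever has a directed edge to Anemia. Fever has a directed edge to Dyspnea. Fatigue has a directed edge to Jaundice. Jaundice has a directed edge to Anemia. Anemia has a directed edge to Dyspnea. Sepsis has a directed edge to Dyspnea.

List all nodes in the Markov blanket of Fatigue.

Fatigue's parents: Cough, Nausea.
Fatigue has child Jaundice.
For each child, the remaining parents (spouses of Fatigue):
  Jaundice: Cough, Fever, Headache, Nausea
So the Markov blanket of Fatigue is {Cough, Fever, Headache, Jaundice, Nausea}.

{Cough, Fever, Headache, Jaundice, Nausea}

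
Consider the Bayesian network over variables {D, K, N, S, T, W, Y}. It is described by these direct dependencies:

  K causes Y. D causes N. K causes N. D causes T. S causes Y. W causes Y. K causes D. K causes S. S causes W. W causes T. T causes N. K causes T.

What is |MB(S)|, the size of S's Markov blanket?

3

The Markov blanket of a node is its parents, its children, and the other parents of its children.
Parents of S: K.
Ch(S) = {W, Y}.
Parents of each child, excluding S:
  W: no additional parents.
  parents(Y) \ {S} = {K, W}.
MB(S) = {K, W, Y}, which has 3 nodes.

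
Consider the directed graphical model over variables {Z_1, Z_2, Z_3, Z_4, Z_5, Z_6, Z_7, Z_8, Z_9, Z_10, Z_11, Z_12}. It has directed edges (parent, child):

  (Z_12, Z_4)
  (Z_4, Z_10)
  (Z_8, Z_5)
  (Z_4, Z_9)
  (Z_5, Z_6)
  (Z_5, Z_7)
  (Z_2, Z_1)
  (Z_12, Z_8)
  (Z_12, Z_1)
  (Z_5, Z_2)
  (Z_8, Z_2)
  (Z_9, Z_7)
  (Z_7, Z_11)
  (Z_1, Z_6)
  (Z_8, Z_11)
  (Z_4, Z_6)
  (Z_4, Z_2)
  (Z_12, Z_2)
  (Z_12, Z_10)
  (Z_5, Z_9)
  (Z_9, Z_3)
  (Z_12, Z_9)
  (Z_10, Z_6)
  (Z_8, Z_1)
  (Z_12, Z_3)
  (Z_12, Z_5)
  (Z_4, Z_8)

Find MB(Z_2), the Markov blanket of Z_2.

Recall MB(v) = parents ∪ children ∪ spouses, where spouses are the other parents of v's children.
Z_2 has parents Z_4, Z_5, Z_8, Z_12.
Children of Z_2: Z_1.
For each child, the remaining parents (spouses of Z_2):
  Z_1: Z_8, Z_12
Union: {Z_4, Z_5, Z_8, Z_12} ∪ {Z_1} ∪ {Z_8, Z_12} = {Z_1, Z_4, Z_5, Z_8, Z_12}.

{Z_1, Z_4, Z_5, Z_8, Z_12}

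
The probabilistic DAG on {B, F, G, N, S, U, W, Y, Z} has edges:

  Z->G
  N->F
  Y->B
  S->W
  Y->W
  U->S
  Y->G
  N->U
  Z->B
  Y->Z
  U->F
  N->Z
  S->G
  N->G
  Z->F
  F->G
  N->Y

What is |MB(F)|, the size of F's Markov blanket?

A node's Markov blanket = Pa ∪ Ch ∪ (parents of Ch other than the node itself).
Pa(F) = {N, U, Z}.
Children of F: G.
Other parents of F's children:
  G's other parents are N, S, Y, Z.
MB(F) = {G, N, S, U, Y, Z}, which has 6 nodes.

6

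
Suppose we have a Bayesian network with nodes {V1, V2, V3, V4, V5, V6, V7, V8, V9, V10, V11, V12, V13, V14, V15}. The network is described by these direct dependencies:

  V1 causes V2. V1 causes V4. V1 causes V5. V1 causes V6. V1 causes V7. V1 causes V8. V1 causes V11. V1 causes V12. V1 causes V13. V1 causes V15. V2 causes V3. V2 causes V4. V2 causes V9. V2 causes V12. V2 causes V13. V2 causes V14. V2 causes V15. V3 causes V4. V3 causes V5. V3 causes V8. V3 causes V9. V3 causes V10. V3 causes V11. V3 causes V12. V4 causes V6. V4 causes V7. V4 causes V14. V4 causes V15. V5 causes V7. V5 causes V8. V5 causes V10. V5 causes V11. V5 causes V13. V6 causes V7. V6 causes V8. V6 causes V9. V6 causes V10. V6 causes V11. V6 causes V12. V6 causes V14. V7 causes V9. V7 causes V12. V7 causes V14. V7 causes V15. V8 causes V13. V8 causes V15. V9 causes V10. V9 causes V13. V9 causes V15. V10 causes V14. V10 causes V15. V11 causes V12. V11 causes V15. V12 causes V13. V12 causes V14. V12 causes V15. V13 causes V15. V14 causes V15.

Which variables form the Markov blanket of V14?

{V1, V2, V4, V6, V7, V8, V9, V10, V11, V12, V13, V15}

Pa(V14) = {V2, V4, V6, V7, V10, V12}.
V14 has child V15.
Co-parents of V14 (other parents of its children):
  V15's other parents are V1, V2, V4, V7, V8, V9, V10, V11, V12, V13.
MB(V14) = {V1, V2, V4, V6, V7, V8, V9, V10, V11, V12, V13, V15}.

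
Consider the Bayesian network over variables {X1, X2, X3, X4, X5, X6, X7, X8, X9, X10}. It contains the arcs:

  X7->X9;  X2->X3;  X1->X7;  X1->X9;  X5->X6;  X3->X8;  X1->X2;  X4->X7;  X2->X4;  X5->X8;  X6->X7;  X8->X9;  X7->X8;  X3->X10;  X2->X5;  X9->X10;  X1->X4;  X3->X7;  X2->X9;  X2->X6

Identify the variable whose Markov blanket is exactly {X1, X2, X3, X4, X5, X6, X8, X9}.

X7

The target node must have every member of {X1, X2, X3, X4, X5, X6, X8, X9} as a parent, child, or co-parent, and no others.
Parents of X7: X1, X3, X4, X6; children: X8, X9; co-parents: X1, X2, X3, X5, X8.
These exactly cover the given set, so the node is X7.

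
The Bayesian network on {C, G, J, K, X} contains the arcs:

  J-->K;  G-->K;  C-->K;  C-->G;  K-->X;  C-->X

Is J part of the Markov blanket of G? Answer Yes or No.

Yes

J is a co-parent of G: both are parents of K.
So J ∈ MB(G).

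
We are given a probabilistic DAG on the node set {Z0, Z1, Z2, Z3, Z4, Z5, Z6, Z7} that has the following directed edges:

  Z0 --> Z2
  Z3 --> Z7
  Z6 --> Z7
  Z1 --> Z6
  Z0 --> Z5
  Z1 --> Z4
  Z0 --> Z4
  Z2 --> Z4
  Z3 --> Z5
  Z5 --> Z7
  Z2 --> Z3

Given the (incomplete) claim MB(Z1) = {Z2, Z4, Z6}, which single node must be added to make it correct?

Z0

A node's Markov blanket = Pa ∪ Ch ∪ (parents of Ch other than the node itself).
Parents of Z1: none.
Z1 has children Z4, Z6.
Parents of each child, excluding Z1:
  Z4 also has parents Z0, Z2.
  Z6 has no other parent.
MB(Z1) = {Z0, Z2, Z4, Z6}.
Comparing with the claimed set, Z0 is missing.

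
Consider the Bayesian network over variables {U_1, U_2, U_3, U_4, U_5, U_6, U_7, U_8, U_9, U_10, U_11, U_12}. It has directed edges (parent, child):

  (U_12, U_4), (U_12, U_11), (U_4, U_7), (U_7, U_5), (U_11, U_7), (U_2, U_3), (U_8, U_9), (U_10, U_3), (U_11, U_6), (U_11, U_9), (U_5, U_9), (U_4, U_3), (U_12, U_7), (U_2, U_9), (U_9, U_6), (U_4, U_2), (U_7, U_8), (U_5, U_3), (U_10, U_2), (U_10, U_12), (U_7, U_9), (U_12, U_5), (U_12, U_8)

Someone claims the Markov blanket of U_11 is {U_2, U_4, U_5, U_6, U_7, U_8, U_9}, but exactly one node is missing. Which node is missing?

U_12

By definition, MB(U_11) is built from U_11's parents, U_11's children, and the co-parents of U_11.
U_11's children: U_6, U_7, U_9.
U_11 has parent U_12.
Co-parents of U_11 (other parents of its children):
  U_7 also has parents U_4, U_12.
  U_9's other parents are U_2, U_5, U_7, U_8.
  U_6 also has parent U_9.
MB(U_11) = {U_2, U_4, U_5, U_6, U_7, U_8, U_9, U_12}.
Comparing with the claimed set, U_12 is missing.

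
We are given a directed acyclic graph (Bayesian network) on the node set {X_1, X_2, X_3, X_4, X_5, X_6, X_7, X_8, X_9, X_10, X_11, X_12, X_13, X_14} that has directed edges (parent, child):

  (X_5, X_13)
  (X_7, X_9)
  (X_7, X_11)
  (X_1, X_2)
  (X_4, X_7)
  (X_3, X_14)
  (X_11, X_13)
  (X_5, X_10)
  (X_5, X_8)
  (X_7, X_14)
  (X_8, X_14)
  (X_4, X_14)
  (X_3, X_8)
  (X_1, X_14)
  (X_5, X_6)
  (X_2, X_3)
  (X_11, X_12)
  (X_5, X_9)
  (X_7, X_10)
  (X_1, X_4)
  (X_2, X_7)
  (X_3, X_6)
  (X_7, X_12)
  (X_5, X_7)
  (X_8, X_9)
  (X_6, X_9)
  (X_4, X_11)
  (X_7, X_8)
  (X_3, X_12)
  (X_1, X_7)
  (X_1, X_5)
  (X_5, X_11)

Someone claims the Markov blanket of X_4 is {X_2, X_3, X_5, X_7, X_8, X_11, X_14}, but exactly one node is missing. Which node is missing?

The Markov blanket of a node is its parents, its children, and the other parents of its children.
X_4 has children X_7, X_11, X_14.
X_4 has parent X_1.
For each child, the remaining parents (spouses of X_4):
  X_7: X_1, X_2, X_5
  X_11: X_5, X_7
  X_14: X_1, X_3, X_7, X_8
MB(X_4) = {X_1, X_2, X_3, X_5, X_7, X_8, X_11, X_14}.
Comparing with the claimed set, X_1 is missing.

X_1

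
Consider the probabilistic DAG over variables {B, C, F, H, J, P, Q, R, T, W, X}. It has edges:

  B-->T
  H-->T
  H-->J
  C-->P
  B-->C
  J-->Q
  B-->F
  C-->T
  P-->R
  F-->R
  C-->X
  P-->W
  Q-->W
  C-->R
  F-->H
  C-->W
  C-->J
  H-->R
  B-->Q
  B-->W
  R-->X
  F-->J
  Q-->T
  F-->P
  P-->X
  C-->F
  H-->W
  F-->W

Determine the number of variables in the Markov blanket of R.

5

Parents of R: C, F, H, P.
R has child X.
Parents of each child, excluding R:
  X also has parents C, P.
MB(R) = {C, F, H, P, X}, which has 5 nodes.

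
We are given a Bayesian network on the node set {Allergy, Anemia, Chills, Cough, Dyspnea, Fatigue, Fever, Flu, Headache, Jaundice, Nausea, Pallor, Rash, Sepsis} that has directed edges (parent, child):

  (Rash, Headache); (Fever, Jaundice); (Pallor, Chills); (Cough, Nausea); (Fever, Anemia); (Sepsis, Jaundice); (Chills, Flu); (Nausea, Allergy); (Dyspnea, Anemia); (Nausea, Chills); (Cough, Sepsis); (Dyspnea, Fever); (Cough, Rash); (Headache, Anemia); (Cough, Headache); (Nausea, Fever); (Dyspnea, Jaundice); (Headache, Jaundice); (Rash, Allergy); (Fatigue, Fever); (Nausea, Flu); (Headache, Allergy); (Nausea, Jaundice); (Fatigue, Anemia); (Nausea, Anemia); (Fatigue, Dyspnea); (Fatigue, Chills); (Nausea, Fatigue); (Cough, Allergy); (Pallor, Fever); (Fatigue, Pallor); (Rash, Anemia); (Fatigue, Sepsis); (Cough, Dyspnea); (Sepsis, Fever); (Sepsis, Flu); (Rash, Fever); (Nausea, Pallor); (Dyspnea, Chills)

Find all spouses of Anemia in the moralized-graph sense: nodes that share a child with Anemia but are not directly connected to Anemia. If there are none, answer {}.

Anemia has no children, so it has no co-parents. The set is empty.

{}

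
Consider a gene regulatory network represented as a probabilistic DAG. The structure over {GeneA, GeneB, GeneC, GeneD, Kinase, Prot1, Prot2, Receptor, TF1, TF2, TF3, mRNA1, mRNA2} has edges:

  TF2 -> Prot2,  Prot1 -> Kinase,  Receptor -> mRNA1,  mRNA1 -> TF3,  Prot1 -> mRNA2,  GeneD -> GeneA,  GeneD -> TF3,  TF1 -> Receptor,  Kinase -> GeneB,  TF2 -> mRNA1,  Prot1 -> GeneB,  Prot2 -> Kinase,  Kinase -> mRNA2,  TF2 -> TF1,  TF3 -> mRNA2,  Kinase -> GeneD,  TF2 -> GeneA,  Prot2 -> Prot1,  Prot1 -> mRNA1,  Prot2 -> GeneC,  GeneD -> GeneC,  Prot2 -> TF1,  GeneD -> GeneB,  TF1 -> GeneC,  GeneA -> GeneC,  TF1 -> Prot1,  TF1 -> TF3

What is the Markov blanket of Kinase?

{GeneB, GeneD, Prot1, Prot2, TF3, mRNA2}

A node's Markov blanket = Pa ∪ Ch ∪ (parents of Ch other than the node itself).
Kinase's parents: Prot1, Prot2.
Kinase has children GeneB, GeneD, mRNA2.
Co-parents of Kinase (other parents of its children):
  GeneD has no other parent.
  parents(mRNA2) \ {Kinase} = {Prot1, TF3}.
  GeneB's other parents are GeneD, Prot1.
MB(Kinase) = {GeneB, GeneD, Prot1, Prot2, TF3, mRNA2}.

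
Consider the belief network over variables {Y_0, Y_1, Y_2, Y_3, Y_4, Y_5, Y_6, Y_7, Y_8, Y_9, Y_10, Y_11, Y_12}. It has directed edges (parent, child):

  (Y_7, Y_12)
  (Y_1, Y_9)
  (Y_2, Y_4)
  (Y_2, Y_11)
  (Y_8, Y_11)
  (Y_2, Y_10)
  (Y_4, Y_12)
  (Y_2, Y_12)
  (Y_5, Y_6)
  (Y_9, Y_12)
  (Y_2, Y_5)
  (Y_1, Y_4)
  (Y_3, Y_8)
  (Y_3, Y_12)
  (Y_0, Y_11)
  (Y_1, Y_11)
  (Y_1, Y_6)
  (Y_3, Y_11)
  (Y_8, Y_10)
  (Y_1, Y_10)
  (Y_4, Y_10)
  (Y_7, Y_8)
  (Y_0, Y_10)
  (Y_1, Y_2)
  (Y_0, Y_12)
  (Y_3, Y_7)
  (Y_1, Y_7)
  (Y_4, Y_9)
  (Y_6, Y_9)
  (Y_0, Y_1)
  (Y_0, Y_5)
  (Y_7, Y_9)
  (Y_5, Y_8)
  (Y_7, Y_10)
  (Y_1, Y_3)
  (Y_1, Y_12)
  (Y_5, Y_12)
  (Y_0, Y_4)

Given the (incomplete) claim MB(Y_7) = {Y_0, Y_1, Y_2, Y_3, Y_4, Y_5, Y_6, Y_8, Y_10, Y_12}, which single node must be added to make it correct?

Parents of Y_7: Y_1, Y_3.
Y_7 has children Y_8, Y_9, Y_10, Y_12.
Other parents of Y_7's children:
  parents(Y_8) \ {Y_7} = {Y_3, Y_5}.
  Y_9 also has parents Y_1, Y_4, Y_6.
  Y_10 also has parents Y_0, Y_1, Y_2, Y_4, Y_8.
  parents(Y_12) \ {Y_7} = {Y_0, Y_1, Y_2, Y_3, Y_4, Y_5, Y_9}.
MB(Y_7) = {Y_0, Y_1, Y_2, Y_3, Y_4, Y_5, Y_6, Y_8, Y_9, Y_10, Y_12}.
Comparing with the claimed set, Y_9 is missing.

Y_9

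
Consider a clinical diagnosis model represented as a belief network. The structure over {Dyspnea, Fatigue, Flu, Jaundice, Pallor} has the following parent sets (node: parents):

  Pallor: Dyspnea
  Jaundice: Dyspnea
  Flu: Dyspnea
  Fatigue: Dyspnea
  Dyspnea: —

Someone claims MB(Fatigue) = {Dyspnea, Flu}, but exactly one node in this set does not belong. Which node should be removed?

The Markov blanket of a node is its parents, its children, and the other parents of its children.
Fatigue's parents: Dyspnea.
Children of Fatigue: none.
Fatigue has no children, so there are no co-parents.
MB(Fatigue) = {Dyspnea}.
Flu is neither a parent, child, nor co-parent of Fatigue, so it does not belong.

Flu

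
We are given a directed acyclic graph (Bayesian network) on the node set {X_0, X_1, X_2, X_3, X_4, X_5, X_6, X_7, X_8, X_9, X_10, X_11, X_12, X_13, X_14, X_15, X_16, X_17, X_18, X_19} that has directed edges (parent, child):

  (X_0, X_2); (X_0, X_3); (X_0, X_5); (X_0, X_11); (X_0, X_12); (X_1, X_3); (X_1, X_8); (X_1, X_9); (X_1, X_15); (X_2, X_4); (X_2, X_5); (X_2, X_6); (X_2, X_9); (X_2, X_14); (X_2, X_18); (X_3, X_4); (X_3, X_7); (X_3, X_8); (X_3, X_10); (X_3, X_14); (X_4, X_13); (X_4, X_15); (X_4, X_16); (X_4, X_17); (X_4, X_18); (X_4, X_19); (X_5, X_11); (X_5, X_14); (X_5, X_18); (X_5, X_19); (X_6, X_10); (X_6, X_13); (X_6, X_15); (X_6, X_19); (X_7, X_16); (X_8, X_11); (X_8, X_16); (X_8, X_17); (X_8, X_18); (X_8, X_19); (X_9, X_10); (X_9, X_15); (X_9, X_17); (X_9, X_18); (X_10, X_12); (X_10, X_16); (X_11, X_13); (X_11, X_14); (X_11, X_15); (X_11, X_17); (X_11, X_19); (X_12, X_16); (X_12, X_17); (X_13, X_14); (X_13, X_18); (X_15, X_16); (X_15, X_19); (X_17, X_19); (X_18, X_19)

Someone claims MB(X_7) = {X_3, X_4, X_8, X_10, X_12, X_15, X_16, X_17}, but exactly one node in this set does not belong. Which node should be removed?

Parents of X_7: X_3.
Children of X_7: X_16.
Parents of each child, excluding X_7:
  X_16's other parents are X_4, X_8, X_10, X_12, X_15.
MB(X_7) = {X_3, X_4, X_8, X_10, X_12, X_15, X_16}.
X_17 is neither a parent, child, nor co-parent of X_7, so it does not belong.

X_17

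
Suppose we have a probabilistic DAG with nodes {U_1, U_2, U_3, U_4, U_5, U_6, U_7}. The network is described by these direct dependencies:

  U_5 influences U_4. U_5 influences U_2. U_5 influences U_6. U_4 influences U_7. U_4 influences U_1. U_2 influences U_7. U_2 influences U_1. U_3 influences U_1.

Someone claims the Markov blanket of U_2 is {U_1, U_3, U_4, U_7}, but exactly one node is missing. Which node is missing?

U_2's parents: U_5.
Ch(U_2) = {U_1, U_7}.
Other parents of U_2's children:
  U_7 also has parent U_4.
  U_1 also has parents U_3, U_4.
MB(U_2) = {U_1, U_3, U_4, U_5, U_7}.
Comparing with the claimed set, U_5 is missing.

U_5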